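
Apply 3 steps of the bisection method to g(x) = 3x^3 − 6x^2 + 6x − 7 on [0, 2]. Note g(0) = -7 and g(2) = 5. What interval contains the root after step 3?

[1.5, 1.75]

m = 1, g(m) = -4 (−); new bracket [1, 2]
m = 1.5, g(m) = -1.375 (−); new bracket [1.5, 2]
m = 1.75, g(m) = 1.203125 (+); new bracket [1.5, 1.75]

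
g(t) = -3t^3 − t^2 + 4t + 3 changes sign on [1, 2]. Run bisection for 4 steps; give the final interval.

midpoint 1.5: g = -3.375 < 0 → [1, 1.5]
midpoint 1.25: g = 0.578125 > 0 → [1.25, 1.5]
midpoint 1.375: g = -1.189453 < 0 → [1.25, 1.375]
midpoint 1.3125: g = -0.2556 < 0 → [1.25, 1.3125]

[1.25, 1.3125]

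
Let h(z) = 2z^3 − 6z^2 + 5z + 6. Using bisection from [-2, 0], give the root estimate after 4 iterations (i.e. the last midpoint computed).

-0.625

midpoint -1: h = -7 < 0 → [-1, 0]
midpoint -0.5: h = 1.75 > 0 → [-1, -0.5]
midpoint -0.75: h = -1.96875 < 0 → [-0.75, -0.5]
midpoint -0.625: h = 0.043 > 0 → [-0.75, -0.625]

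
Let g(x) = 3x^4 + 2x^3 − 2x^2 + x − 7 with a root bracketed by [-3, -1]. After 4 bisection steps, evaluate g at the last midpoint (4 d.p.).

g(-2) = 15 > 0, so the root lies in [-2, -1]
g(-1.5) = -4.5625 < 0, so the root lies in [-2, -1.5]
g(-1.75) = 2.542969 > 0, so the root lies in [-1.75, -1.5]
g(-1.625) = -1.5696 < 0, so the root lies in [-1.75, -1.625]

-1.5696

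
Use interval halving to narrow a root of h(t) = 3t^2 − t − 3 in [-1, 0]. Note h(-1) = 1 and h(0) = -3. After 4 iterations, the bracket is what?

[-0.875, -0.8125]

m = -0.5, h(m) = -1.75 (−); new bracket [-1, -0.5]
m = -0.75, h(m) = -0.5625 (−); new bracket [-1, -0.75]
m = -0.875, h(m) = 0.171875 (+); new bracket [-0.875, -0.75]
m = -0.8125, h(m) = -0.207 (−); new bracket [-0.875, -0.8125]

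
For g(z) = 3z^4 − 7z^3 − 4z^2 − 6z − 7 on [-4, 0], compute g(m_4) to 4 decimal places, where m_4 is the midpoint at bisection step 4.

-0.8477

z = -2 gives g = 93, positive; keep [-2, 0]
z = -1 gives g = 5, positive; keep [-1, 0]
z = -0.5 gives g = -3.9375, negative; keep [-1, -0.5]
z = -0.75 gives g = -0.8477, negative; keep [-1, -0.75]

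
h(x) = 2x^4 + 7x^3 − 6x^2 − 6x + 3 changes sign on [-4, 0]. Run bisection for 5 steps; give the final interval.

h(-2) = -33 < 0, so the root lies in [-2, 0]
h(-1) = -2 < 0, so the root lies in [-1, 0]
h(-0.5) = 3.75 > 0, so the root lies in [-1, -0.5]
h(-0.75) = 1.8047 > 0, so the root lies in [-1, -0.75]
h(-0.875) = 0.1392 > 0, so the root lies in [-1, -0.875]

[-1, -0.875]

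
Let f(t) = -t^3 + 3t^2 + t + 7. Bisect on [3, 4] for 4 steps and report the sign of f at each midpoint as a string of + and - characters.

midpoint 3.5: f = 4.375 > 0 → [3.5, 4]
midpoint 3.75: f = 0.203125 > 0 → [3.75, 4]
midpoint 3.875: f = -2.263672 < 0 → [3.75, 3.875]
midpoint 3.8125: f = -0.9973 < 0 → [3.75, 3.8125]

++--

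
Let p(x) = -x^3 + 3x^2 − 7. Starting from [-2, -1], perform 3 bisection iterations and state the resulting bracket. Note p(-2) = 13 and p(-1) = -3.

x = -1.5 gives p = 3.125, positive; keep [-1.5, -1]
x = -1.25 gives p = -0.359375, negative; keep [-1.5, -1.25]
x = -1.375 gives p = 1.271484, positive; keep [-1.375, -1.25]

[-1.375, -1.25]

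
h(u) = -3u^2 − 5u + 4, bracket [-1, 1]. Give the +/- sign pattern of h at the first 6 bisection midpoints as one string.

midpoint 0: h = 4 > 0 → [0, 1]
midpoint 0.5: h = 0.75 > 0 → [0.5, 1]
midpoint 0.75: h = -1.4375 < 0 → [0.5, 0.75]
midpoint 0.625: h = -0.2969 < 0 → [0.5, 0.625]
midpoint 0.5625: h = 0.2383 > 0 → [0.5625, 0.625]
midpoint 0.59375: h = -0.0264 < 0 → [0.5625, 0.59375]

++--+-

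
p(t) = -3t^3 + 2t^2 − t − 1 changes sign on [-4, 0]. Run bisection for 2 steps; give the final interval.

midpoint -2: p = 33 > 0 → [-2, 0]
midpoint -1: p = 5 > 0 → [-1, 0]

[-1, 0]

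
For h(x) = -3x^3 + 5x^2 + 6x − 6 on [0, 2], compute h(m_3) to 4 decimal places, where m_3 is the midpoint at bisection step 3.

0.0469

midpoint 1: h = 2 > 0 → [0, 1]
midpoint 0.5: h = -2.125 < 0 → [0.5, 1]
midpoint 0.75: h = 0.046875 > 0 → [0.5, 0.75]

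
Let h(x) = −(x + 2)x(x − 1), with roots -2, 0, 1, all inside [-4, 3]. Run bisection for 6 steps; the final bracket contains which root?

-2

x = -0.5 gives h = -1.125, negative; keep [-4, -0.5]
x = -2.25 gives h = 1.828125, positive; keep [-2.25, -0.5]
x = -1.375 gives h = -2.041016, negative; keep [-2.25, -1.375]
x = -1.8125 gives h = -0.9558, negative; keep [-2.25, -1.8125]
x = -2.03125 gives h = 0.1924, positive; keep [-2.03125, -1.8125]
x = -1.921875 gives h = -0.4387, negative; keep [-2.03125, -1.921875]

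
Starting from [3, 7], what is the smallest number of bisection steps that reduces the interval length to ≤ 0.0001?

16

Width after n steps is 4/2^n. Need 2^n ≥ 4/0.0001 = 40000.
2^15 = 32768 < 40000 ≤ 2^16 = 65536, so n = 16.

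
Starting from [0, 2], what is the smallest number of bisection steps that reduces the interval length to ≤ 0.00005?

Width after n steps is 2/2^n. Need 2^n ≥ 2/0.00005 = 40000.
2^15 = 32768 < 40000 ≤ 2^16 = 65536, so n = 16.

16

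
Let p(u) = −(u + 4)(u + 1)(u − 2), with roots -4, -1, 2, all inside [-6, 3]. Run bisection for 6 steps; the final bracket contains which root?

u = -1.5 gives p = -4.375, negative; keep [-6, -1.5]
u = -3.75 gives p = -3.953125, negative; keep [-6, -3.75]
u = -4.875 gives p = 23.310547, positive; keep [-4.875, -3.75]
u = -4.3125 gives p = 6.5344, positive; keep [-4.3125, -3.75]
u = -4.03125 gives p = 0.5713, positive; keep [-4.03125, -3.75]
u = -3.890625 gives p = -1.8624, negative; keep [-4.03125, -3.890625]

-4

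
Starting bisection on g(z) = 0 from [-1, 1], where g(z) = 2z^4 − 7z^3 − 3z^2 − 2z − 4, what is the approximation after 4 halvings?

-0.875

midpoint 0: g = -4 < 0 → [-1, 0]
midpoint -0.5: g = -2.75 < 0 → [-1, -0.5]
midpoint -0.75: g = -0.601562 < 0 → [-1, -0.75]
midpoint -0.875: g = 1.3149 > 0 → [-0.875, -0.75]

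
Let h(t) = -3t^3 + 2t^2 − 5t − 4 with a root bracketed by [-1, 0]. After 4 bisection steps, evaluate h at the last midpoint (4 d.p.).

-0.0208

midpoint -0.5: h = -0.625 < 0 → [-1, -0.5]
midpoint -0.75: h = 2.140625 > 0 → [-0.75, -0.5]
midpoint -0.625: h = 0.638672 > 0 → [-0.625, -0.5]
midpoint -0.5625: h = -0.0208 < 0 → [-0.625, -0.5625]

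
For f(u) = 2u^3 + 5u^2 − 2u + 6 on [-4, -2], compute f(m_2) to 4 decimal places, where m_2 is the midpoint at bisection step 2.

m = -3, f(m) = 3 (+); new bracket [-4, -3]
m = -3.5, f(m) = -11.5 (−); new bracket [-3.5, -3]

-11.5000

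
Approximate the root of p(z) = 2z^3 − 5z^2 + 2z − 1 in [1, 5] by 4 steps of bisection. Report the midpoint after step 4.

2.25

z = 3 gives p = 14, positive; keep [1, 3]
z = 2 gives p = -1, negative; keep [2, 3]
z = 2.5 gives p = 4, positive; keep [2, 2.5]
z = 2.25 gives p = 0.9688, positive; keep [2, 2.25]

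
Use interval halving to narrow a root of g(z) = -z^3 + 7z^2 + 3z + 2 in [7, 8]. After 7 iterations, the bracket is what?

g(7.5) = -3.625 < 0, so the root lies in [7, 7.5]
g(7.25) = 10.609375 > 0, so the root lies in [7.25, 7.5]
g(7.375) = 3.728516 > 0, so the root lies in [7.375, 7.5]
g(7.4375) = 0.1116 > 0, so the root lies in [7.4375, 7.5]
g(7.46875) = -1.7417 < 0, so the root lies in [7.4375, 7.46875]
g(7.453125) = -0.8113 < 0, so the root lies in [7.4375, 7.453125]
g(7.4453125) = -0.3489 < 0, so the root lies in [7.4375, 7.4453125]

[7.4375, 7.4453125]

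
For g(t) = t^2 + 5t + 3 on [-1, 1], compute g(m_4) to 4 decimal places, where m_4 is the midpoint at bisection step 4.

0.2656

t = 0 gives g = 3, positive; keep [-1, 0]
t = -0.5 gives g = 0.75, positive; keep [-1, -0.5]
t = -0.75 gives g = -0.1875, negative; keep [-0.75, -0.5]
t = -0.625 gives g = 0.2656, positive; keep [-0.75, -0.625]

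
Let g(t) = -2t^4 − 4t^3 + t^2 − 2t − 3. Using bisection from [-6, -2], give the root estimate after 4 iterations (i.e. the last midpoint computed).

-2.25

midpoint -4: g = -235 < 0 → [-4, -2]
midpoint -3: g = -42 < 0 → [-3, -2]
midpoint -2.5: g = -7.375 < 0 → [-2.5, -2]
midpoint -2.25: g = 0.8672 > 0 → [-2.5, -2.25]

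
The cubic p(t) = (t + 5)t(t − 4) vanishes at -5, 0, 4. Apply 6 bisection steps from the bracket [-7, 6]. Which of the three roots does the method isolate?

p(-0.5) = 10.125 > 0, so the root lies in [-7, -0.5]
p(-3.75) = 36.328125 > 0, so the root lies in [-7, -3.75]
p(-5.375) = -18.896484 < 0, so the root lies in [-5.375, -3.75]
p(-4.5625) = 17.0916 > 0, so the root lies in [-5.375, -4.5625]
p(-4.96875) = 1.3926 > 0, so the root lies in [-5.375, -4.96875]
p(-5.171875) = -8.153 < 0, so the root lies in [-5.171875, -4.96875]

-5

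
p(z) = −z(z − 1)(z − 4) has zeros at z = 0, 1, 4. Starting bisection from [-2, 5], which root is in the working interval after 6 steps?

m = 1.5, p(m) = 1.875 (+); new bracket [1.5, 5]
m = 3.25, p(m) = 5.484375 (+); new bracket [3.25, 5]
m = 4.125, p(m) = -1.611328 (−); new bracket [3.25, 4.125]
m = 3.6875, p(m) = 3.0969 (+); new bracket [3.6875, 4.125]
m = 3.90625, p(m) = 1.0643 (+); new bracket [3.90625, 4.125]
m = 4.015625, p(m) = -0.1892 (−); new bracket [3.90625, 4.015625]

4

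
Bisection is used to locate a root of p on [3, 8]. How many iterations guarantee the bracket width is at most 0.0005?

Width after n steps is 5/2^n. Need 2^n ≥ 5/0.0005 = 10000.
2^13 = 8192 < 10000 ≤ 2^14 = 16384, so n = 14.

14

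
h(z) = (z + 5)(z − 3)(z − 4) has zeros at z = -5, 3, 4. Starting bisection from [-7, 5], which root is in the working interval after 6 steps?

h(-1) = 80 > 0, so the root lies in [-7, -1]
h(-4) = 56 > 0, so the root lies in [-7, -4]
h(-5.5) = -40.375 < 0, so the root lies in [-5.5, -4]
h(-4.75) = 16.9531 > 0, so the root lies in [-5.5, -4.75]
h(-5.125) = -9.2676 < 0, so the root lies in [-5.125, -4.75]
h(-4.9375) = 4.4338 > 0, so the root lies in [-5.125, -4.9375]

-5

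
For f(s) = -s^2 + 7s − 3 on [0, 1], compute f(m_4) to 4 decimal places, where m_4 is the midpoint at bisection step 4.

f(0.5) = 0.25 > 0, so the root lies in [0, 0.5]
f(0.25) = -1.3125 < 0, so the root lies in [0.25, 0.5]
f(0.375) = -0.515625 < 0, so the root lies in [0.375, 0.5]
f(0.4375) = -0.1289 < 0, so the root lies in [0.4375, 0.5]

-0.1289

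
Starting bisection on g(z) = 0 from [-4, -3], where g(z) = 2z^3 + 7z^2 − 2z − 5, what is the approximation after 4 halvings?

midpoint -3.5: g = 2 > 0 → [-4, -3.5]
midpoint -3.75: g = -4.53125 < 0 → [-3.75, -3.5]
midpoint -3.625: g = -1.035156 < 0 → [-3.625, -3.5]
midpoint -3.5625: g = 0.5386 > 0 → [-3.625, -3.5625]

-3.5625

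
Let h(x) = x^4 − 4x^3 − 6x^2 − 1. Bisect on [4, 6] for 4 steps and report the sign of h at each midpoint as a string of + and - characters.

h(5) = -26 < 0, so the root lies in [5, 6]
h(5.5) = 67.0625 > 0, so the root lies in [5, 5.5]
h(5.25) = 14.503906 > 0, so the root lies in [5, 5.25]
h(5.125) = -7.156 < 0, so the root lies in [5.125, 5.25]

-++-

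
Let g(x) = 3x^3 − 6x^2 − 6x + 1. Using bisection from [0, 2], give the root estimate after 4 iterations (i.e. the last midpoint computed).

0.125

x = 1 gives g = -8, negative; keep [0, 1]
x = 0.5 gives g = -3.125, negative; keep [0, 0.5]
x = 0.25 gives g = -0.828125, negative; keep [0, 0.25]
x = 0.125 gives g = 0.1621, positive; keep [0.125, 0.25]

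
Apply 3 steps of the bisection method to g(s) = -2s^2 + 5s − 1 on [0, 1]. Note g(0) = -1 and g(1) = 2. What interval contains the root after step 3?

[0.125, 0.25]

m = 0.5, g(m) = 1 (+); new bracket [0, 0.5]
m = 0.25, g(m) = 0.125 (+); new bracket [0, 0.25]
m = 0.125, g(m) = -0.40625 (−); new bracket [0.125, 0.25]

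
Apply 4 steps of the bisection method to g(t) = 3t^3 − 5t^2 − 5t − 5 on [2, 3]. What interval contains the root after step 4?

g(2.5) = -1.875 < 0, so the root lies in [2.5, 3]
g(2.75) = 5.828125 > 0, so the root lies in [2.5, 2.75]
g(2.625) = 1.685547 > 0, so the root lies in [2.5, 2.625]
g(2.5625) = -0.1653 < 0, so the root lies in [2.5625, 2.625]

[2.5625, 2.625]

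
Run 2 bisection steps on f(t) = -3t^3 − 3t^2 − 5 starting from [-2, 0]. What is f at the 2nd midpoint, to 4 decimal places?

m = -1, f(m) = -5 (−); new bracket [-2, -1]
m = -1.5, f(m) = -1.625 (−); new bracket [-2, -1.5]

-1.6250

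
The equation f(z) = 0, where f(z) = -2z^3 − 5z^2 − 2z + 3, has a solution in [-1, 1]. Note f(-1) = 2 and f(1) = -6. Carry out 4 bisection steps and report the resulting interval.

[0.5, 0.625]

z = 0 gives f = 3, positive; keep [0, 1]
z = 0.5 gives f = 0.5, positive; keep [0.5, 1]
z = 0.75 gives f = -2.15625, negative; keep [0.5, 0.75]
z = 0.625 gives f = -0.6914, negative; keep [0.5, 0.625]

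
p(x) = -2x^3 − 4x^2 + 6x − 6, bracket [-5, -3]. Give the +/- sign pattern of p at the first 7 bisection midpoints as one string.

midpoint -4: p = 34 > 0 → [-4, -3]
midpoint -3.5: p = 9.75 > 0 → [-3.5, -3]
midpoint -3.25: p = 0.90625 > 0 → [-3.25, -3]
midpoint -3.125: p = -2.7773 < 0 → [-3.25, -3.125]
midpoint -3.1875: p = -0.9946 < 0 → [-3.25, -3.1875]
midpoint -3.21875: p = -0.0591 < 0 → [-3.25, -3.21875]
midpoint -3.234375: p = 0.4198 > 0 → [-3.234375, -3.21875]

+++---+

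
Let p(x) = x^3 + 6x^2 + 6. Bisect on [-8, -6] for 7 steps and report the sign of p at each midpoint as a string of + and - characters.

p(-7) = -43 < 0, so the root lies in [-7, -6]
p(-6.5) = -15.125 < 0, so the root lies in [-6.5, -6]
p(-6.25) = -3.765625 < 0, so the root lies in [-6.25, -6]
p(-6.125) = 1.3105 > 0, so the root lies in [-6.25, -6.125]
p(-6.1875) = -1.1785 < 0, so the root lies in [-6.1875, -6.125]
p(-6.15625) = 0.0782 > 0, so the root lies in [-6.1875, -6.15625]
p(-6.171875) = -0.5471 < 0, so the root lies in [-6.171875, -6.15625]

---+-+-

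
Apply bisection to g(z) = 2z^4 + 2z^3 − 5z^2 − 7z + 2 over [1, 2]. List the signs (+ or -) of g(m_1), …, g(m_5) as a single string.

m = 1.5, g(m) = -2.875 (−); new bracket [1.5, 2]
m = 1.75, g(m) = 3.914062 (+); new bracket [1.5, 1.75]
m = 1.625, g(m) = -0.050293 (−); new bracket [1.625, 1.75]
m = 1.6875, g(m) = 1.7784 (+); new bracket [1.625, 1.6875]
m = 1.65625, g(m) = 0.8271 (+); new bracket [1.625, 1.65625]

-+-++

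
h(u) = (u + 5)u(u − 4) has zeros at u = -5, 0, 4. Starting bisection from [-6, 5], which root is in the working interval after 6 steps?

-5

m = -0.5, h(m) = 10.125 (+); new bracket [-6, -0.5]
m = -3.25, h(m) = 41.234375 (+); new bracket [-6, -3.25]
m = -4.625, h(m) = 14.958984 (+); new bracket [-6, -4.625]
m = -5.3125, h(m) = -15.4602 (−); new bracket [-5.3125, -4.625]
m = -4.96875, h(m) = 1.3926 (+); new bracket [-5.3125, -4.96875]
m = -5.140625, h(m) = -6.6078 (−); new bracket [-5.140625, -4.96875]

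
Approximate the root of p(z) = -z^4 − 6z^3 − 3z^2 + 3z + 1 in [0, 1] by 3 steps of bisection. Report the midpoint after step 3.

p(0.5) = 0.9375 > 0, so the root lies in [0.5, 1]
p(0.75) = -1.285156 < 0, so the root lies in [0.5, 0.75]
p(0.625) = 0.085693 > 0, so the root lies in [0.625, 0.75]

0.625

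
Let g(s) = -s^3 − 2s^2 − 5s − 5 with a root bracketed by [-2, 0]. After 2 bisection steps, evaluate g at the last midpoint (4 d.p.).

1.3750

g(-1) = -1 < 0, so the root lies in [-2, -1]
g(-1.5) = 1.375 > 0, so the root lies in [-1.5, -1]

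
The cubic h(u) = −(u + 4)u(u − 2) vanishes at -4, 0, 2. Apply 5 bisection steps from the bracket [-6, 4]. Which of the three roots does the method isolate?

midpoint -1: h = -9 < 0 → [-6, -1]
midpoint -3.5: h = -9.625 < 0 → [-6, -3.5]
midpoint -4.75: h = 24.046875 > 0 → [-4.75, -3.5]
midpoint -4.125: h = 3.1582 > 0 → [-4.125, -3.5]
midpoint -3.8125: h = -4.155 < 0 → [-4.125, -3.8125]

-4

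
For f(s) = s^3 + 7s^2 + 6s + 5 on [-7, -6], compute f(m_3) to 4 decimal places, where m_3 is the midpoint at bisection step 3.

1.0762

f(-6.5) = -12.875 < 0, so the root lies in [-6.5, -6]
f(-6.25) = -3.203125 < 0, so the root lies in [-6.25, -6]
f(-6.125) = 1.076172 > 0, so the root lies in [-6.25, -6.125]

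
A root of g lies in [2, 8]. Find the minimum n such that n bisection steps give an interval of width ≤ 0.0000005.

Width after n steps is 6/2^n. Need 2^n ≥ 6/0.0000005 = 12000000.
2^23 = 8388608 < 12000000 ≤ 2^24 = 16777216, so n = 24.

24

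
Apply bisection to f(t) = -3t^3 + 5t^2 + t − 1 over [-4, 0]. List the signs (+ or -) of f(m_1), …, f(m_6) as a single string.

m = -2, f(m) = 41 (+); new bracket [-2, 0]
m = -1, f(m) = 6 (+); new bracket [-1, 0]
m = -0.5, f(m) = 0.125 (+); new bracket [-0.5, 0]
m = -0.25, f(m) = -0.8906 (−); new bracket [-0.5, -0.25]
m = -0.375, f(m) = -0.5137 (−); new bracket [-0.5, -0.375]
m = -0.4375, f(m) = -0.2292 (−); new bracket [-0.5, -0.4375]

+++---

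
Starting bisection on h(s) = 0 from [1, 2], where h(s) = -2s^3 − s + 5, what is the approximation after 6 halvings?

1.234375

s = 1.5 gives h = -3.25, negative; keep [1, 1.5]
s = 1.25 gives h = -0.15625, negative; keep [1, 1.25]
s = 1.125 gives h = 1.027344, positive; keep [1.125, 1.25]
s = 1.1875 gives h = 0.4634, positive; keep [1.1875, 1.25]
s = 1.21875 gives h = 0.1607, positive; keep [1.21875, 1.25]
s = 1.234375 gives h = 0.004, positive; keep [1.234375, 1.25]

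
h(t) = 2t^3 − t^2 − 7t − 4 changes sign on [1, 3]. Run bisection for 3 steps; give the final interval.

[2.25, 2.5]

m = 2, h(m) = -6 (−); new bracket [2, 3]
m = 2.5, h(m) = 3.5 (+); new bracket [2, 2.5]
m = 2.25, h(m) = -2.03125 (−); new bracket [2.25, 2.5]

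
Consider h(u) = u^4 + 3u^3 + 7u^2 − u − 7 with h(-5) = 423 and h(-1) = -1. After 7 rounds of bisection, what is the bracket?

[-1.125, -1.09375]

midpoint -3: h = 59 > 0 → [-3, -1]
midpoint -2: h = 15 > 0 → [-2, -1]
midpoint -1.5: h = 5.1875 > 0 → [-1.5, -1]
midpoint -1.25: h = 1.7695 > 0 → [-1.25, -1]
midpoint -1.125: h = 0.3147 > 0 → [-1.125, -1]
midpoint -1.0625: h = -0.3591 < 0 → [-1.125, -1.0625]
midpoint -1.09375: h = -0.0264 < 0 → [-1.125, -1.09375]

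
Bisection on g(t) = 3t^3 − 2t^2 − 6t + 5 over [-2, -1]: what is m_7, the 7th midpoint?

t = -1.5 gives g = -0.625, negative; keep [-1.5, -1]
t = -1.25 gives g = 3.515625, positive; keep [-1.5, -1.25]
t = -1.375 gives g = 1.669922, positive; keep [-1.5, -1.375]
t = -1.4375 gives g = 0.5808, positive; keep [-1.5, -1.4375]
t = -1.46875 gives g = -0.0072, negative; keep [-1.46875, -1.4375]
t = -1.453125 gives g = 0.2905, positive; keep [-1.46875, -1.453125]
t = -1.4609375 gives g = 0.1425, positive; keep [-1.46875, -1.4609375]

-1.4609375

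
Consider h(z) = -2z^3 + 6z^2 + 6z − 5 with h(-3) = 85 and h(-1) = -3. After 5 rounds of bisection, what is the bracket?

h(-2) = 23 > 0, so the root lies in [-2, -1]
h(-1.5) = 6.25 > 0, so the root lies in [-1.5, -1]
h(-1.25) = 0.78125 > 0, so the root lies in [-1.25, -1]
h(-1.125) = -1.3086 < 0, so the root lies in [-1.25, -1.125]
h(-1.1875) = -0.3149 < 0, so the root lies in [-1.25, -1.1875]

[-1.25, -1.1875]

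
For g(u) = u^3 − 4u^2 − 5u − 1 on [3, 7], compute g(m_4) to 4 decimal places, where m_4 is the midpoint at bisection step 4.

g(5) = -1 < 0, so the root lies in [5, 7]
g(6) = 41 > 0, so the root lies in [5, 6]
g(5.5) = 16.875 > 0, so the root lies in [5, 5.5]
g(5.25) = 7.2031 > 0, so the root lies in [5, 5.25]

7.2031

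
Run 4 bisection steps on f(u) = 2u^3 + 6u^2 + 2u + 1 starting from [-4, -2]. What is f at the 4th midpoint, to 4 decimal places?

0.9180

midpoint -3: f = -5 < 0 → [-3, -2]
midpoint -2.5: f = 2.25 > 0 → [-3, -2.5]
midpoint -2.75: f = -0.71875 < 0 → [-2.75, -2.5]
midpoint -2.625: f = 0.918 > 0 → [-2.75, -2.625]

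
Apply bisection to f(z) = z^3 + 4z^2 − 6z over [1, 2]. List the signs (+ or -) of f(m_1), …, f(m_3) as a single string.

midpoint 1.5: f = 3.375 > 0 → [1, 1.5]
midpoint 1.25: f = 0.703125 > 0 → [1, 1.25]
midpoint 1.125: f = -0.263672 < 0 → [1.125, 1.25]

++-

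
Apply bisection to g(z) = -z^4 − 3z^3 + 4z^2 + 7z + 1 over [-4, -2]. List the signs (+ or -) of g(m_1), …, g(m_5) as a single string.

++--+

m = -3, g(m) = 16 (+); new bracket [-4, -3]
m = -3.5, g(m) = 4.0625 (+); new bracket [-4, -3.5]
m = -3.75, g(m) = -8.550781 (−); new bracket [-3.75, -3.5]
m = -3.625, g(m) = -1.5842 (−); new bracket [-3.625, -3.5]
m = -3.5625, g(m) = 1.3957 (+); new bracket [-3.625, -3.5625]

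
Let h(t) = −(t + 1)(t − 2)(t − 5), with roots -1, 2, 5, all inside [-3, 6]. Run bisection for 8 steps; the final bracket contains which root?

-1

midpoint 1.5: h = -4.375 < 0 → [-3, 1.5]
midpoint -0.75: h = -3.953125 < 0 → [-3, -0.75]
midpoint -1.875: h = 23.310547 > 0 → [-1.875, -0.75]
midpoint -1.3125: h = 6.5344 > 0 → [-1.3125, -0.75]
midpoint -1.03125: h = 0.5713 > 0 → [-1.03125, -0.75]
midpoint -0.890625: h = -1.8624 < 0 → [-1.03125, -0.890625]
midpoint -0.9609375: h = -0.6895 < 0 → [-1.03125, -0.9609375]
midpoint -0.99609375: h = -0.0702 < 0 → [-1.03125, -0.99609375]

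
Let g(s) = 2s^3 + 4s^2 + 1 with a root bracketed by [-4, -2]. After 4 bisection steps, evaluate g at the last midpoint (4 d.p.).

midpoint -3: g = -17 < 0 → [-3, -2]
midpoint -2.5: g = -5.25 < 0 → [-2.5, -2]
midpoint -2.25: g = -1.53125 < 0 → [-2.25, -2]
midpoint -2.125: g = -0.1289 < 0 → [-2.125, -2]

-0.1289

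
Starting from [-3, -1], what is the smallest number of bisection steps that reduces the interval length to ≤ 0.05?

6

Width after n steps is 2/2^n. Need 2^n ≥ 2/0.05 = 40.
2^5 = 32 < 40 ≤ 2^6 = 64, so n = 6.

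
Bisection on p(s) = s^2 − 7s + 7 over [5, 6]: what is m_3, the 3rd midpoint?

5.875

m = 5.5, p(m) = -1.25 (−); new bracket [5.5, 6]
m = 5.75, p(m) = -0.1875 (−); new bracket [5.75, 6]
m = 5.875, p(m) = 0.390625 (+); new bracket [5.75, 5.875]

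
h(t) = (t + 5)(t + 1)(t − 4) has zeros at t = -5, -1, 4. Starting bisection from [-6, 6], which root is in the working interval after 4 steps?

h(0) = -20 < 0, so the root lies in [0, 6]
h(3) = -32 < 0, so the root lies in [3, 6]
h(4.5) = 26.125 > 0, so the root lies in [3, 4.5]
h(3.75) = -10.3906 < 0, so the root lies in [3.75, 4.5]

4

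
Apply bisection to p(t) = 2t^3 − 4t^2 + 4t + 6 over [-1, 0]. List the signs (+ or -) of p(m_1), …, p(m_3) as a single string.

+-+

midpoint -0.5: p = 2.75 > 0 → [-1, -0.5]
midpoint -0.75: p = -0.09375 < 0 → [-0.75, -0.5]
midpoint -0.625: p = 1.449219 > 0 → [-0.75, -0.625]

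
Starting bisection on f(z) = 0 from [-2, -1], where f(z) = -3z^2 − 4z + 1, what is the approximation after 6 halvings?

-1.546875

z = -1.5 gives f = 0.25, positive; keep [-2, -1.5]
z = -1.75 gives f = -1.1875, negative; keep [-1.75, -1.5]
z = -1.625 gives f = -0.421875, negative; keep [-1.625, -1.5]
z = -1.5625 gives f = -0.0742, negative; keep [-1.5625, -1.5]
z = -1.53125 gives f = 0.0908, positive; keep [-1.5625, -1.53125]
z = -1.546875 gives f = 0.009, positive; keep [-1.5625, -1.546875]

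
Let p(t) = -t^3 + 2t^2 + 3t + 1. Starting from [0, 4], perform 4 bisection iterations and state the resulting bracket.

t = 2 gives p = 7, positive; keep [2, 4]
t = 3 gives p = 1, positive; keep [3, 4]
t = 3.5 gives p = -6.875, negative; keep [3, 3.5]
t = 3.25 gives p = -2.4531, negative; keep [3, 3.25]

[3, 3.25]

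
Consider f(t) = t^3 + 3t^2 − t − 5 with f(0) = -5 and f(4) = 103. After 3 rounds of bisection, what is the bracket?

[1, 1.5]

t = 2 gives f = 13, positive; keep [0, 2]
t = 1 gives f = -2, negative; keep [1, 2]
t = 1.5 gives f = 3.625, positive; keep [1, 1.5]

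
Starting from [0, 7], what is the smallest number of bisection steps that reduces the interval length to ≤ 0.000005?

Width after n steps is 7/2^n. Need 2^n ≥ 7/0.000005 = 1400000.
2^20 = 1048576 < 1400000 ≤ 2^21 = 2097152, so n = 21.

21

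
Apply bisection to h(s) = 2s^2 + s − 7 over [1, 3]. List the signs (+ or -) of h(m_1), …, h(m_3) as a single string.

m = 2, h(m) = 3 (+); new bracket [1, 2]
m = 1.5, h(m) = -1 (−); new bracket [1.5, 2]
m = 1.75, h(m) = 0.875 (+); new bracket [1.5, 1.75]

+-+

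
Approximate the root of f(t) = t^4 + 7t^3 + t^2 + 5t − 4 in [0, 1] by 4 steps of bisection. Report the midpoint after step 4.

m = 0.5, f(m) = -0.3125 (−); new bracket [0.5, 1]
m = 0.75, f(m) = 3.582031 (+); new bracket [0.5, 0.75]
m = 0.625, f(m) = 1.377197 (+); new bracket [0.5, 0.625]
m = 0.5625, f(m) = 0.4749 (+); new bracket [0.5, 0.5625]

0.5625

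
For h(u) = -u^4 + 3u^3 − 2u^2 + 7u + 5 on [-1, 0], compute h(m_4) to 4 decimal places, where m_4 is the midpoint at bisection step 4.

-0.2044

m = -0.5, h(m) = 0.5625 (+); new bracket [-1, -0.5]
m = -0.75, h(m) = -2.957031 (−); new bracket [-0.75, -0.5]
m = -0.625, h(m) = -1.04126 (−); new bracket [-0.625, -0.5]
m = -0.5625, h(m) = -0.2044 (−); new bracket [-0.5625, -0.5]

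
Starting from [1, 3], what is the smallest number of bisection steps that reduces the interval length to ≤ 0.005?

Width after n steps is 2/2^n. Need 2^n ≥ 2/0.005 = 400.
2^8 = 256 < 400 ≤ 2^9 = 512, so n = 9.

9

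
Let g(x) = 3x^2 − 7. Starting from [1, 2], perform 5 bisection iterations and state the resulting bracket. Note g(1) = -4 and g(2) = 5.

x = 1.5 gives g = -0.25, negative; keep [1.5, 2]
x = 1.75 gives g = 2.1875, positive; keep [1.5, 1.75]
x = 1.625 gives g = 0.921875, positive; keep [1.5, 1.625]
x = 1.5625 gives g = 0.3242, positive; keep [1.5, 1.5625]
x = 1.53125 gives g = 0.0342, positive; keep [1.5, 1.53125]

[1.5, 1.53125]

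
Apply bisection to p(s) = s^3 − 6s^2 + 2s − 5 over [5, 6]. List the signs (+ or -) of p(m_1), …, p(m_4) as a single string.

s = 5.5 gives p = -9.125, negative; keep [5.5, 6]
s = 5.75 gives p = -1.765625, negative; keep [5.75, 6]
s = 5.875 gives p = 2.435547, positive; keep [5.75, 5.875]
s = 5.8125 gives p = 0.2903, positive; keep [5.75, 5.8125]

--++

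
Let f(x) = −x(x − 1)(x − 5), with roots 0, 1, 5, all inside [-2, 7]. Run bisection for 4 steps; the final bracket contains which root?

5

x = 2.5 gives f = 9.375, positive; keep [2.5, 7]
x = 4.75 gives f = 4.453125, positive; keep [4.75, 7]
x = 5.875 gives f = -25.060547, negative; keep [4.75, 5.875]
x = 5.3125 gives f = -7.1594, negative; keep [4.75, 5.3125]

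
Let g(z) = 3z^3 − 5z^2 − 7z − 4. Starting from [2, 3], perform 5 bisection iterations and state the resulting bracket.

[2.6875, 2.71875]

g(2.5) = -5.875 < 0, so the root lies in [2.5, 3]
g(2.75) = 1.328125 > 0, so the root lies in [2.5, 2.75]
g(2.625) = -2.564453 < 0, so the root lies in [2.625, 2.75]
g(2.6875) = -0.6931 < 0, so the root lies in [2.6875, 2.75]
g(2.71875) = 0.2985 > 0, so the root lies in [2.6875, 2.71875]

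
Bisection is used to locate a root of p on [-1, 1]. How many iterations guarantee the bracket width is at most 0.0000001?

25

Width after n steps is 2/2^n. Need 2^n ≥ 2/0.0000001 = 20000000.
2^24 = 16777216 < 20000000 ≤ 2^25 = 33554432, so n = 25.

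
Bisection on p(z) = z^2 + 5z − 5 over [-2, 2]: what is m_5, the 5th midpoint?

z = 0 gives p = -5, negative; keep [0, 2]
z = 1 gives p = 1, positive; keep [0, 1]
z = 0.5 gives p = -2.25, negative; keep [0.5, 1]
z = 0.75 gives p = -0.6875, negative; keep [0.75, 1]
z = 0.875 gives p = 0.1406, positive; keep [0.75, 0.875]

0.875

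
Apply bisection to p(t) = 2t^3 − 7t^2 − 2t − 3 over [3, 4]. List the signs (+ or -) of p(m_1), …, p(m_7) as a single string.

t = 3.5 gives p = -10, negative; keep [3.5, 4]
t = 3.75 gives p = -3.46875, negative; keep [3.75, 4]
t = 3.875 gives p = 0.511719, positive; keep [3.75, 3.875]
t = 3.8125 gives p = -1.5405, negative; keep [3.8125, 3.875]
t = 3.84375 gives p = -0.5301, negative; keep [3.84375, 3.875]
t = 3.859375 gives p = -0.0131, negative; keep [3.859375, 3.875]
t = 3.8671875 gives p = 0.2483, positive; keep [3.859375, 3.8671875]

--+---+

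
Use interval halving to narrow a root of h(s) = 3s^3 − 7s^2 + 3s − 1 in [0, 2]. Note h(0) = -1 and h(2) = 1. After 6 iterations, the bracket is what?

m = 1, h(m) = -2 (−); new bracket [1, 2]
m = 1.5, h(m) = -2.125 (−); new bracket [1.5, 2]
m = 1.75, h(m) = -1.109375 (−); new bracket [1.75, 2]
m = 1.875, h(m) = -0.209 (−); new bracket [1.875, 2]
m = 1.9375, h(m) = 0.3547 (+); new bracket [1.875, 1.9375]
m = 1.90625, h(m) = 0.063 (+); new bracket [1.875, 1.90625]

[1.875, 1.90625]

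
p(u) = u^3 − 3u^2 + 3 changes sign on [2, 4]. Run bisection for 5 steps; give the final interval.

[2.5, 2.5625]

midpoint 3: p = 3 > 0 → [2, 3]
midpoint 2.5: p = -0.125 < 0 → [2.5, 3]
midpoint 2.75: p = 1.109375 > 0 → [2.5, 2.75]
midpoint 2.625: p = 0.416 > 0 → [2.5, 2.625]
midpoint 2.5625: p = 0.1272 > 0 → [2.5, 2.5625]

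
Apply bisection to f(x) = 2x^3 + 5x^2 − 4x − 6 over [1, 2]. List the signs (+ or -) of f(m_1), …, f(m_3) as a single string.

++-

midpoint 1.5: f = 6 > 0 → [1, 1.5]
midpoint 1.25: f = 0.71875 > 0 → [1, 1.25]
midpoint 1.125: f = -1.324219 < 0 → [1.125, 1.25]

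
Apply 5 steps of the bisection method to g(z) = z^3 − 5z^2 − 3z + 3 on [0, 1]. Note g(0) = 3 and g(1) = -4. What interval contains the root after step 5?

[0.53125, 0.5625]

g(0.5) = 0.375 > 0, so the root lies in [0.5, 1]
g(0.75) = -1.640625 < 0, so the root lies in [0.5, 0.75]
g(0.625) = -0.583984 < 0, so the root lies in [0.5, 0.625]
g(0.5625) = -0.0916 < 0, so the root lies in [0.5, 0.5625]
g(0.53125) = 0.1451 > 0, so the root lies in [0.53125, 0.5625]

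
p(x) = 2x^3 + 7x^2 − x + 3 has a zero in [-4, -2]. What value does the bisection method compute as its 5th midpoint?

m = -3, p(m) = 15 (+); new bracket [-4, -3]
m = -3.5, p(m) = 6.5 (+); new bracket [-4, -3.5]
m = -3.75, p(m) = -0.28125 (−); new bracket [-3.75, -3.5]
m = -3.625, p(m) = 3.3398 (+); new bracket [-3.75, -3.625]
m = -3.6875, p(m) = 1.5884 (+); new bracket [-3.75, -3.6875]

-3.6875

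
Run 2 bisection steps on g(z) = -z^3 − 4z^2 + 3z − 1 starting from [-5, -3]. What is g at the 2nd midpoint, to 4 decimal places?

-4.3750

m = -4, g(m) = -13 (−); new bracket [-5, -4]
m = -4.5, g(m) = -4.375 (−); new bracket [-5, -4.5]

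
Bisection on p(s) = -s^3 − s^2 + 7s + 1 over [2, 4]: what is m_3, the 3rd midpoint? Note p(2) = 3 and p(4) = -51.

m = 3, p(m) = -14 (−); new bracket [2, 3]
m = 2.5, p(m) = -3.375 (−); new bracket [2, 2.5]
m = 2.25, p(m) = 0.296875 (+); new bracket [2.25, 2.5]

2.25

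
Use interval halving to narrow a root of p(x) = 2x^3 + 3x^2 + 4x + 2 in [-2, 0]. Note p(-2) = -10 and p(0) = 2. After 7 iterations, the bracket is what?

[-0.703125, -0.6875]

x = -1 gives p = -1, negative; keep [-1, 0]
x = -0.5 gives p = 0.5, positive; keep [-1, -0.5]
x = -0.75 gives p = -0.15625, negative; keep [-0.75, -0.5]
x = -0.625 gives p = 0.1836, positive; keep [-0.75, -0.625]
x = -0.6875 gives p = 0.0181, positive; keep [-0.75, -0.6875]
x = -0.71875 gives p = -0.0678, negative; keep [-0.71875, -0.6875]
x = -0.703125 gives p = -0.0246, negative; keep [-0.703125, -0.6875]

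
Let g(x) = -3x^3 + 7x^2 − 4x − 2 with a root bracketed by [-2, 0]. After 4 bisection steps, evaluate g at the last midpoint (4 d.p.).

x = -1 gives g = 12, positive; keep [-1, 0]
x = -0.5 gives g = 2.125, positive; keep [-0.5, 0]
x = -0.25 gives g = -0.515625, negative; keep [-0.5, -0.25]
x = -0.375 gives g = 0.6426, positive; keep [-0.375, -0.25]

0.6426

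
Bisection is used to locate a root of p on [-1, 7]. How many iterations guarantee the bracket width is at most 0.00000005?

Width after n steps is 8/2^n. Need 2^n ≥ 8/0.00000005 = 160000000.
2^27 = 134217728 < 160000000 ≤ 2^28 = 268435456, so n = 28.

28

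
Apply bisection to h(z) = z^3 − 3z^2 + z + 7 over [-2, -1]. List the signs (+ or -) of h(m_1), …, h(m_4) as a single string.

--+-

z = -1.5 gives h = -4.625, negative; keep [-1.5, -1]
z = -1.25 gives h = -0.890625, negative; keep [-1.25, -1]
z = -1.125 gives h = 0.654297, positive; keep [-1.25, -1.125]
z = -1.1875 gives h = -0.0925, negative; keep [-1.1875, -1.125]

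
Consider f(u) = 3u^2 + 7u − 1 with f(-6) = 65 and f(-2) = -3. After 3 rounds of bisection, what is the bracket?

midpoint -4: f = 19 > 0 → [-4, -2]
midpoint -3: f = 5 > 0 → [-3, -2]
midpoint -2.5: f = 0.25 > 0 → [-2.5, -2]

[-2.5, -2]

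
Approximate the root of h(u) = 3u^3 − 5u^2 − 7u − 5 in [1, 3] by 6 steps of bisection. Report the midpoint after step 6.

2.71875

m = 2, h(m) = -15 (−); new bracket [2, 3]
m = 2.5, h(m) = -6.875 (−); new bracket [2.5, 3]
m = 2.75, h(m) = 0.328125 (+); new bracket [2.5, 2.75]
m = 2.625, h(m) = -3.5645 (−); new bracket [2.625, 2.75]
m = 2.6875, h(m) = -1.6931 (−); new bracket [2.6875, 2.75]
m = 2.71875, h(m) = -0.7015 (−); new bracket [2.71875, 2.75]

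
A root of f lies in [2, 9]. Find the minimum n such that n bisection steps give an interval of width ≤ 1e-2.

10

Width after n steps is 7/2^n. Need 2^n ≥ 7/1e-2 = 700.
2^9 = 512 < 700 ≤ 2^10 = 1024, so n = 10.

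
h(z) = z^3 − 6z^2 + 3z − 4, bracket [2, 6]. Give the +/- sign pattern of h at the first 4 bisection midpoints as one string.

m = 4, h(m) = -24 (−); new bracket [4, 6]
m = 5, h(m) = -14 (−); new bracket [5, 6]
m = 5.5, h(m) = -2.625 (−); new bracket [5.5, 6]
m = 5.75, h(m) = 4.9844 (+); new bracket [5.5, 5.75]

---+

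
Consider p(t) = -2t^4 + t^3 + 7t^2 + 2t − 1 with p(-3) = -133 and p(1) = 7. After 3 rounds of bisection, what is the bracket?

[-1.5, -1]

t = -1 gives p = 1, positive; keep [-3, -1]
t = -2 gives p = -17, negative; keep [-2, -1]
t = -1.5 gives p = -1.75, negative; keep [-1.5, -1]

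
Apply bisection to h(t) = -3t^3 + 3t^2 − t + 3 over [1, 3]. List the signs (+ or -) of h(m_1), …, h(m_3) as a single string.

h(2) = -11 < 0, so the root lies in [1, 2]
h(1.5) = -1.875 < 0, so the root lies in [1, 1.5]
h(1.25) = 0.578125 > 0, so the root lies in [1.25, 1.5]

--+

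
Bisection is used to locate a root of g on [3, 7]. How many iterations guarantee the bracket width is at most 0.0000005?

23

Width after n steps is 4/2^n. Need 2^n ≥ 4/0.0000005 = 8000000.
2^22 = 4194304 < 8000000 ≤ 2^23 = 8388608, so n = 23.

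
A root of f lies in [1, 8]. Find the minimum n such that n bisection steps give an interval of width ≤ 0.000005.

Width after n steps is 7/2^n. Need 2^n ≥ 7/0.000005 = 1400000.
2^20 = 1048576 < 1400000 ≤ 2^21 = 2097152, so n = 21.

21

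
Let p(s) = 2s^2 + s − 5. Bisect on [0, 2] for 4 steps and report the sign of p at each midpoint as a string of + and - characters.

-+-+

p(1) = -2 < 0, so the root lies in [1, 2]
p(1.5) = 1 > 0, so the root lies in [1, 1.5]
p(1.25) = -0.625 < 0, so the root lies in [1.25, 1.5]
p(1.375) = 0.1562 > 0, so the root lies in [1.25, 1.375]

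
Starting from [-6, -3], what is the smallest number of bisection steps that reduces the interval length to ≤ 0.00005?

Width after n steps is 3/2^n. Need 2^n ≥ 3/0.00005 = 60000.
2^15 = 32768 < 60000 ≤ 2^16 = 65536, so n = 16.

16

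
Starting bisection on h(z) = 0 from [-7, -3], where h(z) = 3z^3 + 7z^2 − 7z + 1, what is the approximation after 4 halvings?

-3.25

h(-5) = -164 < 0, so the root lies in [-5, -3]
h(-4) = -51 < 0, so the root lies in [-4, -3]
h(-3.5) = -17.375 < 0, so the root lies in [-3.5, -3]
h(-3.25) = -5.2969 < 0, so the root lies in [-3.25, -3]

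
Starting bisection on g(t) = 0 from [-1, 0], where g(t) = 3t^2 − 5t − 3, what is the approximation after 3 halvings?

-0.375

m = -0.5, g(m) = 0.25 (+); new bracket [-0.5, 0]
m = -0.25, g(m) = -1.5625 (−); new bracket [-0.5, -0.25]
m = -0.375, g(m) = -0.703125 (−); new bracket [-0.5, -0.375]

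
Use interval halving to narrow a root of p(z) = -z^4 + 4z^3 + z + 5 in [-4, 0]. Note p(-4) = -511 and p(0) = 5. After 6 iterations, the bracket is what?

m = -2, p(m) = -45 (−); new bracket [-2, 0]
m = -1, p(m) = -1 (−); new bracket [-1, 0]
m = -0.5, p(m) = 3.9375 (+); new bracket [-1, -0.5]
m = -0.75, p(m) = 2.2461 (+); new bracket [-1, -0.75]
m = -0.875, p(m) = 0.8591 (+); new bracket [-1, -0.875]
m = -0.9375, p(m) = -0.0059 (−); new bracket [-0.9375, -0.875]

[-0.9375, -0.875]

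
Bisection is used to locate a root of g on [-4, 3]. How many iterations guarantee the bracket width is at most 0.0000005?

Width after n steps is 7/2^n. Need 2^n ≥ 7/0.0000005 = 14000000.
2^23 = 8388608 < 14000000 ≤ 2^24 = 16777216, so n = 24.

24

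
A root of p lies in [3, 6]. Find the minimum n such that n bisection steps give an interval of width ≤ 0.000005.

Width after n steps is 3/2^n. Need 2^n ≥ 3/0.000005 = 600000.
2^19 = 524288 < 600000 ≤ 2^20 = 1048576, so n = 20.

20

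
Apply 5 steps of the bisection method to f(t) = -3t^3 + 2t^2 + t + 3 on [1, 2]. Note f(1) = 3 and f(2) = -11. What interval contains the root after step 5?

[1.40625, 1.4375]

m = 1.5, f(m) = -1.125 (−); new bracket [1, 1.5]
m = 1.25, f(m) = 1.515625 (+); new bracket [1.25, 1.5]
m = 1.375, f(m) = 0.357422 (+); new bracket [1.375, 1.5]
m = 1.4375, f(m) = -0.3411 (−); new bracket [1.375, 1.4375]
m = 1.40625, f(m) = 0.0186 (+); new bracket [1.40625, 1.4375]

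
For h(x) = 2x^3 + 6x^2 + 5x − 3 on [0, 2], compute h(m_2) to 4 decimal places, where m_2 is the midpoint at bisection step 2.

1.2500

m = 1, h(m) = 10 (+); new bracket [0, 1]
m = 0.5, h(m) = 1.25 (+); new bracket [0, 0.5]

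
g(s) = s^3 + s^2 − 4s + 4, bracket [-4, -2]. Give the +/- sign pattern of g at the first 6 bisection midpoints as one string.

m = -3, g(m) = -2 (−); new bracket [-3, -2]
m = -2.5, g(m) = 4.625 (+); new bracket [-3, -2.5]
m = -2.75, g(m) = 1.765625 (+); new bracket [-3, -2.75]
m = -2.875, g(m) = 0.002 (+); new bracket [-3, -2.875]
m = -2.9375, g(m) = -0.9685 (−); new bracket [-2.9375, -2.875]
m = -2.90625, g(m) = -0.4757 (−); new bracket [-2.90625, -2.875]

-+++--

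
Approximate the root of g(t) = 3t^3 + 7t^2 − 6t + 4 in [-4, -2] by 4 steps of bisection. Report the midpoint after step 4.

-3.125

t = -3 gives g = 4, positive; keep [-4, -3]
t = -3.5 gives g = -17.875, negative; keep [-3.5, -3]
t = -3.25 gives g = -5.546875, negative; keep [-3.25, -3]
t = -3.125 gives g = -0.4434, negative; keep [-3.125, -3]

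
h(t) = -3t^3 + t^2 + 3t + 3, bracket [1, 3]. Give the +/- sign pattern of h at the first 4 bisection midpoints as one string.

t = 2 gives h = -11, negative; keep [1, 2]
t = 1.5 gives h = -0.375, negative; keep [1, 1.5]
t = 1.25 gives h = 2.453125, positive; keep [1.25, 1.5]
t = 1.375 gives h = 1.2168, positive; keep [1.375, 1.5]

--++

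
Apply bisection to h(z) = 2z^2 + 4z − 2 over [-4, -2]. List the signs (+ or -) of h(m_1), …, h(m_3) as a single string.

++-

z = -3 gives h = 4, positive; keep [-3, -2]
z = -2.5 gives h = 0.5, positive; keep [-2.5, -2]
z = -2.25 gives h = -0.875, negative; keep [-2.5, -2.25]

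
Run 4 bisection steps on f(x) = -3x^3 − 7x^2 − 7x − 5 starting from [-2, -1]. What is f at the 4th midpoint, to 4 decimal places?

0.2917

m = -1.5, f(m) = -0.125 (−); new bracket [-2, -1.5]
m = -1.75, f(m) = 1.890625 (+); new bracket [-1.75, -1.5]
m = -1.625, f(m) = 0.763672 (+); new bracket [-1.625, -1.5]
m = -1.5625, f(m) = 0.2917 (+); new bracket [-1.5625, -1.5]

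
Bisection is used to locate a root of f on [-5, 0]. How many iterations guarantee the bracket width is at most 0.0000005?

24

Width after n steps is 5/2^n. Need 2^n ≥ 5/0.0000005 = 10000000.
2^23 = 8388608 < 10000000 ≤ 2^24 = 16777216, so n = 24.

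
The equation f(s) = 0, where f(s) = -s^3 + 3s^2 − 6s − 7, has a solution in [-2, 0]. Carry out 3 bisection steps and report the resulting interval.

f(-1) = 3 > 0, so the root lies in [-1, 0]
f(-0.5) = -3.125 < 0, so the root lies in [-1, -0.5]
f(-0.75) = -0.390625 < 0, so the root lies in [-1, -0.75]

[-1, -0.75]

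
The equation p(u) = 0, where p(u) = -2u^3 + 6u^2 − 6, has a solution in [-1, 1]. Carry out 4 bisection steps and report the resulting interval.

m = 0, p(m) = -6 (−); new bracket [-1, 0]
m = -0.5, p(m) = -4.25 (−); new bracket [-1, -0.5]
m = -0.75, p(m) = -1.78125 (−); new bracket [-1, -0.75]
m = -0.875, p(m) = -0.0664 (−); new bracket [-1, -0.875]

[-1, -0.875]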